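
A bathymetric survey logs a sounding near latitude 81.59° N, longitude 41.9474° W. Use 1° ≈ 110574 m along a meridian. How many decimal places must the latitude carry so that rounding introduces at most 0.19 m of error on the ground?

One degree of latitude covers 110574 m.
N decimal places → at most half a unit in the last place, 0.5 × 10⁻ᴺ° = 110574/2 × 10⁻ᴺ m.
Setting 55287 × 10⁻ᴺ ≤ 0.19 gives 10ᴺ ≥ 2.91e+05, i.e. N ≥ 5.46.
So 6 decimal places suffice (0.0553 m); 5 would allow up to 0.553 m.

6 decimal places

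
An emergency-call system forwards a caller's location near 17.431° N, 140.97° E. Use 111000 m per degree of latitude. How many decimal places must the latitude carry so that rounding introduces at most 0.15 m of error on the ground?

One degree of latitude covers 111000 m.
N decimal places → at most half a unit in the last place, 0.5 × 10⁻ᴺ° = 111000/2 × 10⁻ᴺ m.
Need 0.5 × 111000 × 10⁻ᴺ ≤ 0.15 → 10⁻ᴺ ≤ 2.703e-06, so N ≥ 5.57.
At 5 places the error can reach 0.555 m, but 6 places keeps it to 0.0555 m.

6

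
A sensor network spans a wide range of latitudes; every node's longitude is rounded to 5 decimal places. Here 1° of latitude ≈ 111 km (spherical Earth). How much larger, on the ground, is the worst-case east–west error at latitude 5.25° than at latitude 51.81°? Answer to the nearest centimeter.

21 centimeters

Rounding to 5 decimal places leaves the longitude within ±5e-06° of the true value.
At 5.25°: 5e-06° × 111000 × cos 5.25° = 5e-06 × 111000 × 0.9958 ≈ 0.55267 m.
Error at 51.81° = 5e-06° × 111000 × cos 51.81° ≈ 0.555 × 0.6183 = 0.34314 m.
So the lower-latitude error exceeds the higher by 0.55267 − 0.34314 = 0.20953 m.
That is 0.209531 m = 20.953 cm.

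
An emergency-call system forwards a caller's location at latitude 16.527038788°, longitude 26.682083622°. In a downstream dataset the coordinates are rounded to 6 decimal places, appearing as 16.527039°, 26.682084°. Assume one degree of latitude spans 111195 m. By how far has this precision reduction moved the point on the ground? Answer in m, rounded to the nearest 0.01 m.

The latitude changed by -0.000000212° and the longitude by -0.000000378°.
North–south shift: -0.000000212 × 111195 = -0.0235733 m.
E–W at 16.527°: -0.000000378° × 111195 × cos 16.527° = -0.000000378 × 111195 × 0.9587 ≈ -0.0402952 m.
Combined displacement = (0.0235733² + 0.0402952²)^½ ≈ 0.0466841 m.

0.05 m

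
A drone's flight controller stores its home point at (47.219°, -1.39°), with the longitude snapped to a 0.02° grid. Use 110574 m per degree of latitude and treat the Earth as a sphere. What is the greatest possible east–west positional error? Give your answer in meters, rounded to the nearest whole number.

With a 0.02° grid the true value lies within half a step, ±0.02°/2 = ±0.01°, of the stored one.
At latitude 47.219° a degree of longitude spans 110574 m × cos 47.219° = 110574 × 0.6792 ≈ 75101.6 m.
East–west error: 0.01° × 75101.6 m/° ≈ 751.016 m.

751 meters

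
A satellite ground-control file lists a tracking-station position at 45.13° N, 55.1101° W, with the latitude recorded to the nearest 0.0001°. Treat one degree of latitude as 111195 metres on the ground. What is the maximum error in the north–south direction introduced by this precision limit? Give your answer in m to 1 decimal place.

Rounding to 4 decimal places leaves the latitude within ±5e-05° of the true value.
So the N–S error is at most 5e-05 × 111195 = 5.55975 m.

5.6 m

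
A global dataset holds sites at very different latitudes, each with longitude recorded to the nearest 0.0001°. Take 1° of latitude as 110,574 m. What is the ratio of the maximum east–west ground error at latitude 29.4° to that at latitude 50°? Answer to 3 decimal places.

1.355

Rounding to 4 decimal places leaves the longitude within ±5e-05° of the true value.
At 29.4°: 5e-05° × 110574 × cos 29.4° = 5e-05 × 110574 × 0.8712 ≈ 4.8167 m.
Error at 50° = 5e-05° × 110574 × cos 50° ≈ 5.5287 × 0.6428 = 3.5538 m.
The ratio reduces to cos 29.4° / cos 50° = 0.8712/0.6428 ≈ 1.3554.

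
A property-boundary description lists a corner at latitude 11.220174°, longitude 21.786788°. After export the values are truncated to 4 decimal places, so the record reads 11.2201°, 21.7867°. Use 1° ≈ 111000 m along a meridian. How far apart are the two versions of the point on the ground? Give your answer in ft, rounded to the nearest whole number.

41 ft

Δlat = 11.220174 − 11.2201 = +0.000074°; Δlon = 21.786788 − 21.7867 = +0.000088°.
N–S: 0.000074° × 111000 m/° = 8.214 m.
E–W at 11.2201°: 0.000088° × 111000 × cos 11.2201° = 0.000088 × 111000 × 0.9809 ≈ 9.5813 m.
Hypotenuse of the two orthogonal shifts: √(8.214² + 9.5813²) = 12.6203 m.
Converting: 12.6203 m × 3.2808 ft/m ≈ 41.405 ft.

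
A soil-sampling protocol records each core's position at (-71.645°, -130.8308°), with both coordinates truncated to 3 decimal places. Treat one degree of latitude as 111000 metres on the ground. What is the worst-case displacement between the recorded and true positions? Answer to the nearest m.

116 m

Truncating at 3 decimal places can drop up to a full unit in the last place, so each coordinate may be off by as much as 0.001°.
North–south component: 0.001° × 111000 = 111 m.
E–W at 71.645°: 0.001° × 111000 × cos 71.645° = 0.001 × 111000 × 0.3149 ≈ 34.9543 m.
Worst case both components are at the extreme and orthogonal: √(111² + 34.9543²) ≈ 116.374 m.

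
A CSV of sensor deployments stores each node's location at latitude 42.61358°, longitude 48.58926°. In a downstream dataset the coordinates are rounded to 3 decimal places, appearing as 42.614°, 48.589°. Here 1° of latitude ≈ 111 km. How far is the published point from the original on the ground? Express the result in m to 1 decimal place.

51.2 m

The latitude changed by -0.00042° and the longitude by +0.00026°.
N–S: -0.00042° × 111000 m/° = -46.62 m.
E–W at 42.614°: 0.00026° × 111000 × cos 42.614° = 0.00026 × 111000 × 0.7359 ≈ 21.239 m.
Combined displacement = (46.62² + 21.239²)^½ ≈ 51.2301 m.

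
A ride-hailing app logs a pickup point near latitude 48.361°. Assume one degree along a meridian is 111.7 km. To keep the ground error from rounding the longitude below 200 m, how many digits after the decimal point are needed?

At 48.361° one degree of longitude covers 111700 × cos 48.361° ≈ 111700 × 0.6644 ≈ 74217.4 m.
With N decimal places the half-ulp bound is 0.5·10⁻ᴺ°, or 0.5·10⁻ᴺ × 74217.4 m on the ground.
Setting 37108.7 × 10⁻ᴺ ≤ 200 gives 10ᴺ ≥ 185.5, i.e. N ≥ 2.27.
N = 2 would give 371 m (too coarse); N = 3 gives 37.1 m ≤ 200 m.

3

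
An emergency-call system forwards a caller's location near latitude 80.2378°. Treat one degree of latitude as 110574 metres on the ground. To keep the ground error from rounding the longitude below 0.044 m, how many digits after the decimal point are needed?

6

At 80.2378° one degree of longitude covers 110574 × cos 80.2378° ≈ 110574 × 0.1696 ≈ 18748.9 m.
Rounding to N decimal places gives at most 0.5 × 10⁻ᴺ degrees of error, i.e. 0.5 × 10⁻ᴺ × 18748.9 m.
Need 0.5 × 18748.9 × 10⁻ᴺ ≤ 0.044 → 10⁻ᴺ ≤ 4.694e-06, so N ≥ 5.33.
So 6 decimal places suffice (0.00937 m); 5 would allow up to 0.0937 m.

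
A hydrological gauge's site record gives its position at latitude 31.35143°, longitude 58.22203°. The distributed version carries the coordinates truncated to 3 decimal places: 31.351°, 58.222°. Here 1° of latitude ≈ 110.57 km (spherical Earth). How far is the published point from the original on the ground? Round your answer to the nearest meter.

48 meters

The latitude changed by +0.00043° and the longitude by +0.00003°.
North–south shift: 0.00043 × 110570 = 47.5451 m.
East–west at this latitude: 0.00003° × 110570 × cos 31.351° ≈ 0.00003 × 94426.3 = 2.83279 m.
Combined displacement = (47.5451² + 2.83279²)^½ ≈ 47.6294 m.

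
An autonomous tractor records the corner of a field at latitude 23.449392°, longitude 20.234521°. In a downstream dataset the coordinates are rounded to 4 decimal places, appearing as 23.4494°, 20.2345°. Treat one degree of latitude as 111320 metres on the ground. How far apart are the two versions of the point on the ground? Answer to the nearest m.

Δlat = 23.449392 − 23.4494 = -0.000008°; Δlon = 20.234521 − 20.2345 = +0.000021°.
North–south shift: -0.000008 × 111320 = -0.89056 m.
East–west at this latitude: 0.000021° × 111320 × cos 23.4494° ≈ 0.000021 × 102126 = 2.14465 m.
Distance: √(0.89056² + 2.14465²) ≈ 2.3222 m.

2 m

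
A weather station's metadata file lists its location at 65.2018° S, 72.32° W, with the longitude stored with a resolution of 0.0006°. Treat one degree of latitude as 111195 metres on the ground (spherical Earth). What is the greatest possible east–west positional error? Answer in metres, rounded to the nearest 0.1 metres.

14.0 metres

With a 0.0006° grid the true value lies within half a step, ±0.0006°/2 = ±0.0003°, of the stored one.
One degree of longitude at 65.2018° is 111195 × cos 65.2018° ≈ 111195 × 0.4194 = 46637.8 m.
East–west error: 0.0003° × 46637.8 m/° ≈ 13.9913 m.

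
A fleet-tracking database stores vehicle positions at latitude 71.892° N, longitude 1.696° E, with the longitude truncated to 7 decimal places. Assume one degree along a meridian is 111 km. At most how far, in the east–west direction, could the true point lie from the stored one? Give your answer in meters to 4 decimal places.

0.0034 meters

Truncating at 7 decimal places can drop up to a full unit in the last place, so the longitude may be off by as much as 1e-07°.
One degree of longitude at 71.892° is 111000 × cos 71.892° ≈ 111000 × 0.3108 = 34499.8 m.
Maximum E–W displacement: 1e-07 × 34499.8 = 0.00344998 m.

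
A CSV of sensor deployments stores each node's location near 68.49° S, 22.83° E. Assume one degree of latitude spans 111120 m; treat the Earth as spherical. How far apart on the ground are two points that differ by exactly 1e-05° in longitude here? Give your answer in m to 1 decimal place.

One degree of longitude here spans 111120 × cos 68.49° = 111120 × 0.3667 ≈ 40743.7 m; 1e-05° of that is 0.407437 m.

0.4 m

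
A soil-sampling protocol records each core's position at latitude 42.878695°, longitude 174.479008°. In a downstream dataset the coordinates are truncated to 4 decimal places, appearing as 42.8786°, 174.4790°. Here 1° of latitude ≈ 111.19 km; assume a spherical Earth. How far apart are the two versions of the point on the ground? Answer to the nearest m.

11 m

Δlat = 42.878695 − 42.8786 = +0.000095°; Δlon = 174.479008 − 174.4790 = +0.000008°.
North–south shift: 0.000095 × 111190 = 10.5631 m.
East–west at this latitude: 0.000008° × 111190 × cos 42.8786° ≈ 0.000008 × 81479.7 = 0.651838 m.
Distance: √(10.5631² + 0.651838²) ≈ 10.5831 m.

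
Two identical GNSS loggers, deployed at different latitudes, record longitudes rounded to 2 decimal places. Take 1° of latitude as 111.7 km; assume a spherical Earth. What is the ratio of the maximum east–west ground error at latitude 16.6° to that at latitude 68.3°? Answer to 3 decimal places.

Rounding to 2 decimal places leaves the longitude within ±0.005° of the true value.
Error at 16.6° = 0.005° × 111700 × cos 16.6° ≈ 558.5 × 0.9583 = 535.22 m.
Error at 68.3° = 0.005° × 111700 × cos 68.3° ≈ 558.5 × 0.3697 = 206.5 m.
The ratio reduces to cos 16.6° / cos 68.3° = 0.9583/0.3697 ≈ 2.5918.

2.592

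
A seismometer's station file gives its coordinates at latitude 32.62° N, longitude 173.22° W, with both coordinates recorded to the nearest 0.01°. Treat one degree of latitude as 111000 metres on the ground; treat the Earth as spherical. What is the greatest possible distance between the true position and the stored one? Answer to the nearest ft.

Rounding to 2 decimal places leaves each coordinate within ±0.005° of the true value.
N–S: 0.005° × 111000 m/° = 555 m.
E–W at 32.62°: 0.005° × 111000 × cos 32.62° = 0.005 × 111000 × 0.8423 ≈ 467.457 m.
Worst case both components are at the extreme and orthogonal: √(555² + 467.457²) ≈ 725.631 m.
Converting: 725.631 m × 3.2808 ft/m ≈ 2380.7 ft.

2381 ft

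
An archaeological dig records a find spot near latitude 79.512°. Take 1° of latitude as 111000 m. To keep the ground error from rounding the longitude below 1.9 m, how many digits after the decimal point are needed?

4 decimal places

At 79.512° one degree of longitude covers 111000 × cos 79.512° ≈ 111000 × 0.1820 ≈ 20205.3 m.
N decimal places → at most half a unit in the last place, 0.5 × 10⁻ᴺ° = 20205.3/2 × 10⁻ᴺ m.
Setting 10102.6 × 10⁻ᴺ ≤ 1.9 gives 10ᴺ ≥ 5317, i.e. N ≥ 3.73.
So 4 decimal places suffice (1.01 m); 3 would allow up to 10.1 m.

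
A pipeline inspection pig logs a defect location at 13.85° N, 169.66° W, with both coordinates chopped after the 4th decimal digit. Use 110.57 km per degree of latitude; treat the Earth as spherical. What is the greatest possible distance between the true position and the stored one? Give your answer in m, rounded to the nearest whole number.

15 m

Truncating at 4 decimal places can drop up to a full unit in the last place, so each coordinate may be off by as much as 0.0001°.
North–south component: 0.0001° × 110570 = 11.057 m.
East–west component at 13.85°: 0.0001° × 110570 × cos 13.85° ≈ 0.0001 × 107355 ≈ 10.7355 m.
The two errors are perpendicular, so the maximum displacement is √(11.057² + 10.7355²) ≈ 15.4113 m.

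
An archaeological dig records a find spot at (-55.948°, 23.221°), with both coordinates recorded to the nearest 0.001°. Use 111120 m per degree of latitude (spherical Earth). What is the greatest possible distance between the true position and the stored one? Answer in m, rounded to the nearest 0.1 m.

63.7 m

Rounding to 3 decimal places leaves each coordinate within ±0.0005° of the true value.
North–south component: 0.0005° × 111120 = 55.56 m.
East–west component at 55.948°: 0.0005° × 111120 × cos 55.948° ≈ 0.0005 × 62221.1 ≈ 31.1105 m.
Worst case both components are at the extreme and orthogonal: √(55.56² + 31.1105²) ≈ 63.6772 m.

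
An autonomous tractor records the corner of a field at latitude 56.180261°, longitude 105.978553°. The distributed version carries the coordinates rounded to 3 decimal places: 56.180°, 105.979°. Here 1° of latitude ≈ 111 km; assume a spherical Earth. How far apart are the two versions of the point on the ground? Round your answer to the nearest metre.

40 metres

The latitude changed by +0.000261° and the longitude by -0.000447°.
North–south shift: 0.000261 × 111000 = 28.971 m.
East–west at this latitude: -0.000447° × 111000 × cos 56.18° ≈ -0.000447 × 61781 = -27.6161 m.
Hypotenuse of the two orthogonal shifts: √(28.971² + 27.6161²) = 40.0246 m.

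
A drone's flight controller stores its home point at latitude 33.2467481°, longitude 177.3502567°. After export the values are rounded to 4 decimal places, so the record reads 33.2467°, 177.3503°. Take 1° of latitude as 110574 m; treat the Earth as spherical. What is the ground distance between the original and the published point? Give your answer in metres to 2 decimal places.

The latitude changed by +0.0000481° and the longitude by -0.0000433°.
North–south shift: 0.0000481 × 110574 = 5.31861 m.
East–west at this latitude: -0.0000433° × 110574 × cos 33.2467° ≈ -0.0000433 × 92475 = -4.00417 m.
Hypotenuse of the two orthogonal shifts: √(5.31861² + 4.00417²) = 6.6574 m.

6.66 metres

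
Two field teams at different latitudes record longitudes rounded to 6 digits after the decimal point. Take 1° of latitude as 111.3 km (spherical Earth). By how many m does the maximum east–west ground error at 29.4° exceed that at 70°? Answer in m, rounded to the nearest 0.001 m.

Rounding to 6 decimal places leaves the longitude within ±5e-07° of the true value.
Error at 29.4° = 5e-07° × 111300 × cos 29.4° ≈ 0.05565 × 0.8712 = 0.048483 m.
Error at 70° = 5e-07° × 111300 × cos 70° ≈ 0.05565 × 0.3420 = 0.019033 m.
Difference: 0.048483 − 0.019033 = 0.02945 m.

0.029 m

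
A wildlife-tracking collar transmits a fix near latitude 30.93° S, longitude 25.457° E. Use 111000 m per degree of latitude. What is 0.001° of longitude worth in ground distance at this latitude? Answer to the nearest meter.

At 30.93° a degree of longitude is 111000 × cos 30.93° ≈ 95215.3 m, so 0.001° corresponds to 95.2153 m.

95 meters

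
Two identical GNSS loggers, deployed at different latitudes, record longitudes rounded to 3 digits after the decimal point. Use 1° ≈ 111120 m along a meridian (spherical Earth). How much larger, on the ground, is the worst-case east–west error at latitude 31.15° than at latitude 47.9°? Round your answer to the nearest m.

10 m

Rounding to 3 decimal places leaves the longitude within ±0.0005° of the true value.
At 31.15°: 0.0005° × 111120 × cos 31.15° = 0.0005 × 111120 × 0.8558 ≈ 47.549 m.
At 47.9°: 0.0005° × 111120 × cos 47.9° = 0.0005 × 111120 × 0.6704 ≈ 37.249 m.
Difference: 47.549 − 37.249 = 10.3 m.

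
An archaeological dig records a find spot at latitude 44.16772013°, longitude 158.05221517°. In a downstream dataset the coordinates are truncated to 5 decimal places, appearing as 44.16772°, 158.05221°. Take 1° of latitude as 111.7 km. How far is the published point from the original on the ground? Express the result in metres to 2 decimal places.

Δlat = 44.16772013 − 44.16772 = +0.00000013°; Δlon = 158.05221517 − 158.05221 = +0.00000517°.
North–south shift: 0.00000013 × 111700 = 0.014521 m.
East–west at this latitude: 0.00000517° × 111700 × cos 44.1677° ≈ 0.00000517 × 80122.8 = 0.414235 m.
Combined displacement = (0.014521² + 0.414235²)^½ ≈ 0.414489 m.

0.41 metres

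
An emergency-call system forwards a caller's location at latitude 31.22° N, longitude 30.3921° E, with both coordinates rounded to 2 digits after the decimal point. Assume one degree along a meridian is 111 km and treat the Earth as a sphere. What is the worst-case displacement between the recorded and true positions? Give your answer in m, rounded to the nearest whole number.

Rounding to 2 decimal places leaves each coordinate within ±0.005° of the true value.
N–S: 0.005° × 111000 m/° = 555 m.
E–W at 31.22°: 0.005° × 111000 × cos 31.22° = 0.005 × 111000 × 0.8552 ≈ 474.627 m.
Worst case both components are at the extreme and orthogonal: √(555² + 474.627²) ≈ 730.271 m.

730 m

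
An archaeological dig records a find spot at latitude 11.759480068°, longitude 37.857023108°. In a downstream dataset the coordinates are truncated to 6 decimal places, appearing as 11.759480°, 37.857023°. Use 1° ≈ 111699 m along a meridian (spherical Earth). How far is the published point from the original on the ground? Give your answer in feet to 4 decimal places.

Δlat = 11.759480068 − 11.759480 = +0.000000068°; Δlon = 37.857023108 − 37.857023 = +0.000000108°.
North–south shift: 0.000000068 × 111699 = 0.00759553 m.
E–W at 11.7595°: 0.000000108° × 111699 × cos 11.7595° = 0.000000108 × 111699 × 0.9790 ≈ 0.0118103 m.
Combined displacement = (0.00759553² + 0.0118103²)^½ ≈ 0.0140419 m.
Converting: 0.0140419 m × 3.2808 ft/m ≈ 0.046069 ft.

0.0461 feet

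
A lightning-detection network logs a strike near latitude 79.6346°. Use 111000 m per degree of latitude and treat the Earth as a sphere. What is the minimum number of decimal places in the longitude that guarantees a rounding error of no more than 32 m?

At 79.6346° one degree of longitude covers 111000 × cos 79.6346° ≈ 111000 × 0.1799 ≈ 19971.7 m.
Rounding to N decimal places gives at most 0.5 × 10⁻ᴺ degrees of error, i.e. 0.5 × 10⁻ᴺ × 19971.7 m.
Need 0.5 × 19971.7 × 10⁻ᴺ ≤ 32 → 10⁻ᴺ ≤ 3.205e-03, so N ≥ 2.49.
N = 2 would give 99.9 m (too coarse); N = 3 gives 9.99 m ≤ 32 m.

3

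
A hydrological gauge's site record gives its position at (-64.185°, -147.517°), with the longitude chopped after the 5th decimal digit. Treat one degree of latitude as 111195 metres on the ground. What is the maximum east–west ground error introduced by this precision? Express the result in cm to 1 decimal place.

Truncating at 5 decimal places can drop up to a full unit in the last place, so the longitude may be off by as much as 1e-05°.
At latitude 64.185° a degree of longitude spans 111195 m × cos 64.185° = 111195 × 0.4355 ≈ 48421.7 m.
So at most 1e-05° × 48421.7 ≈ 0.484217 m east–west.
That is 0.484217 m = 48.422 cm.

48.4 cm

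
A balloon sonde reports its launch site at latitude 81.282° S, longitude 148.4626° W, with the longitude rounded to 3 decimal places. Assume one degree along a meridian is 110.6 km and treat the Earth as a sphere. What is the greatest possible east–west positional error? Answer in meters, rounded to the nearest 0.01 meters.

Rounding to 3 decimal places leaves the longitude within ±0.0005° of the true value.
One degree of longitude at 81.282° is 110600 × cos 81.282° ≈ 110600 × 0.1516 = 16763.8 m.
Maximum E–W displacement: 0.0005 × 16763.8 = 8.3819 m.

8.38 meters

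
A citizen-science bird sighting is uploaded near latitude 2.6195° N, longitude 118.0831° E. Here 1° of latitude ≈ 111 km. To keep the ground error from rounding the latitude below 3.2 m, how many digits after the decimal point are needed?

One degree of latitude covers 111000 m.
Rounding to N decimal places gives at most 0.5 × 10⁻ᴺ degrees of error, i.e. 0.5 × 10⁻ᴺ × 111000 m.
Need 0.5 × 111000 × 10⁻ᴺ ≤ 3.2 → 10⁻ᴺ ≤ 5.766e-05, so N ≥ 4.24.
At 4 places the error can reach 5.55 m, but 5 places keeps it to 0.555 m.

5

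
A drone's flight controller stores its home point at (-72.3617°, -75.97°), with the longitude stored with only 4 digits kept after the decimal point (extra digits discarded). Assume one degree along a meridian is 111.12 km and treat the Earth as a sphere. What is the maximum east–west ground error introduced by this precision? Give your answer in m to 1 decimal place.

3.4 m

Truncating at 4 decimal places can drop up to a full unit in the last place, so the longitude may be off by as much as 0.0001°.
Parallels shrink by cos φ, so at 72.3617° a degree of longitude is 111120 × 0.3030 ≈ 33670.1 m.
Maximum E–W displacement: 0.0001 × 33670.1 = 3.36701 m.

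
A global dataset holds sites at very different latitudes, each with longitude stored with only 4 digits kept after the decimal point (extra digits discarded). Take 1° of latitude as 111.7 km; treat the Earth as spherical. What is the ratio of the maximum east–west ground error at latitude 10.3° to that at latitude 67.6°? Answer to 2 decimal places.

Truncating at 4 decimal places can drop up to a full unit in the last place, so the longitude may be off by as much as 0.0001°.
Error at 10.3° = 0.0001° × 111700 × cos 10.3° ≈ 11.17 × 0.9839 = 10.99 m.
At 67.6°: 0.0001° × 111700 × cos 67.6° = 0.0001 × 111700 × 0.3811 ≈ 4.2566 m.
Ratio: 10.99 / 4.2566 = cos 10.3° / cos 67.6° ≈ 2.5819.

2.58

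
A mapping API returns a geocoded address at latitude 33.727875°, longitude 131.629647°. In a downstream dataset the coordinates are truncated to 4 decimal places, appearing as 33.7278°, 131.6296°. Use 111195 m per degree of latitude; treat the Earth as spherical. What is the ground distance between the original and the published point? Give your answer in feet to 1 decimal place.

The latitude changed by +0.000075° and the longitude by +0.000047°.
N–S: 0.000075° × 111195 m/° = 8.33962 m.
East–west at this latitude: 0.000047° × 111195 × cos 33.7278° ≈ 0.000047 × 92479.2 = 4.34652 m.
Hypotenuse of the two orthogonal shifts: √(8.33962² + 4.34652²) = 9.40434 m.
In feet: 9.40434 m ÷ 0.3048 ≈ 30.854 ft.

30.9 feet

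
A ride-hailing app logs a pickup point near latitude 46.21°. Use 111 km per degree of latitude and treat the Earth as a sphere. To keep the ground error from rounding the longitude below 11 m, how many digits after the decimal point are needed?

At 46.21° one degree of longitude covers 111000 × cos 46.21° ≈ 111000 × 0.6920 ≈ 76813.9 m.
N decimal places → at most half a unit in the last place, 0.5 × 10⁻ᴺ° = 76813.9/2 × 10⁻ᴺ m.
Setting 38407 × 10⁻ᴺ ≤ 11 gives 10ᴺ ≥ 3492, i.e. N ≥ 3.54.
N = 3 would give 38.4 m (too coarse); N = 4 gives 3.84 m ≤ 11 m.

4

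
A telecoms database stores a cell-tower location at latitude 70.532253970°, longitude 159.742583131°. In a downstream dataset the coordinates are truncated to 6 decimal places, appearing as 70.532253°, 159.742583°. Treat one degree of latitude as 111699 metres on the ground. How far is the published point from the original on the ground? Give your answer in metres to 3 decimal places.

Δlat = 70.532253970 − 70.532253 = +0.000000970°; Δlon = 159.742583131 − 159.742583 = +0.000000131°.
North–south shift: 0.000000970 × 111699 = 0.108348 m.
East–west at this latitude: 0.000000131° × 111699 × cos 70.5323° ≈ 0.000000131 × 37226.6 = 0.00487669 m.
Combined displacement = (0.108348² + 0.00487669²)^½ ≈ 0.108458 m.

0.108 metres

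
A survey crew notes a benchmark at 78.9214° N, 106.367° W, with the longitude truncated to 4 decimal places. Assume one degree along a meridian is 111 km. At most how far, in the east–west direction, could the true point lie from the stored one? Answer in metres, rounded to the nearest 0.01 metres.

Truncating at 4 decimal places can drop up to a full unit in the last place, so the longitude may be off by as much as 0.0001°.
Parallels shrink by cos φ, so at 78.9214° a degree of longitude is 111000 × 0.1922 ≈ 21329.3 m.
East–west error: 0.0001° × 21329.3 m/° ≈ 2.13293 m.

2.13 metres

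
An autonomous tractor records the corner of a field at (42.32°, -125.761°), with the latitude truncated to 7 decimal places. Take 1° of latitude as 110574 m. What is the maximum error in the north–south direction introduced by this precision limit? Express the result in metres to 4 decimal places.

0.0111 metres

Truncating at 7 decimal places can drop up to a full unit in the last place, so the latitude may be off by as much as 1e-07°.
Along the meridian that is 1e-07° × 110574 m/° = 0.0110574 m.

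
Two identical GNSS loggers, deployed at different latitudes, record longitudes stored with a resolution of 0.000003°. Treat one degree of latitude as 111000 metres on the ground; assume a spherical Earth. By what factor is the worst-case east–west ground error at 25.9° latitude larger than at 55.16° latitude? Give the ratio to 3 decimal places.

1.575

With a 0.000003° grid the true value lies within half a step, ±0.000003°/2 = ±1.5e-06°, of the stored one.
At 25.9°: 1.5e-06° × 111000 × cos 25.9° = 1.5e-06 × 111000 × 0.8996 ≈ 0.14978 m.
At 55.16°: 1.5e-06° × 111000 × cos 55.16° = 1.5e-06 × 111000 × 0.5713 ≈ 0.095119 m.
The ratio reduces to cos 25.9° / cos 55.16° = 0.8996/0.5713 ≈ 1.5746.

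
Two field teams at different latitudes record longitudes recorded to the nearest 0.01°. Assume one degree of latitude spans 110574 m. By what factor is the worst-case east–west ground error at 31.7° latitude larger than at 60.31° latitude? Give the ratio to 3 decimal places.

Rounding to 2 decimal places leaves the longitude within ±0.005° of the true value.
At 31.7°: 0.005° × 110574 × cos 31.7° = 0.005 × 110574 × 0.8508 ≈ 470.39 m.
Error at 60.31° = 0.005° × 110574 × cos 60.31° ≈ 552.87 × 0.4953 = 273.84 m.
The ratio reduces to cos 31.7° / cos 60.31° = 0.8508/0.4953 ≈ 1.7177.

1.718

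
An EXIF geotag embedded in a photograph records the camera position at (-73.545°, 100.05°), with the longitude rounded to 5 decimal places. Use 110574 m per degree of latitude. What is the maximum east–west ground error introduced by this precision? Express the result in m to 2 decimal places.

0.16 m

Rounding to 5 decimal places leaves the longitude within ±5e-06° of the true value.
One degree of longitude at 73.545° is 110574 × cos 73.545° ≈ 110574 × 0.2833 = 31321.4 m.
East–west error: 5e-06° × 31321.4 m/° ≈ 0.156607 m.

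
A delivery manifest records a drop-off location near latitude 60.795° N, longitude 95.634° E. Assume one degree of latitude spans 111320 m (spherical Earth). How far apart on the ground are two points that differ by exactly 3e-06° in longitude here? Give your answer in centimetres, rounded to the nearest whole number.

One degree of longitude here spans 111320 × cos 60.795° = 111320 × 0.4879 ≈ 54317 m; 3e-06° of that is 0.162951 m.
That is 0.162951 m = 16.295 cm.

16 centimetres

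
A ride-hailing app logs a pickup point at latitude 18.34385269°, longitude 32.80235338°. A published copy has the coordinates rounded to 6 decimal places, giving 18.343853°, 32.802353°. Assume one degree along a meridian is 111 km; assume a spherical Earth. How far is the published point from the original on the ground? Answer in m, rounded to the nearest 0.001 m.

0.053 m

The latitude changed by -0.00000031° and the longitude by +0.00000038°.
N–S: -0.00000031° × 111000 m/° = -0.03441 m.
E–W at 18.3439°: 0.00000038° × 111000 × cos 18.3439° = 0.00000038 × 111000 × 0.9492 ≈ 0.0400366 m.
Distance: √(0.03441² + 0.0400366²) ≈ 0.0527918 m.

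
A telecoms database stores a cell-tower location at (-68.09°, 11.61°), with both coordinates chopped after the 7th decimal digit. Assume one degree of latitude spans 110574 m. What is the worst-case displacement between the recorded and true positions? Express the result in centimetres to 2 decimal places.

Truncating at 7 decimal places can drop up to a full unit in the last place, so each coordinate may be off by as much as 1e-07°.
North–south component: 1e-07° × 110574 = 0.0110574 m.
Longitude error → 1e-07 × 110574 × cos 68.09° = 1e-07 × 110574 × 0.3731 ≈ 0.00412607 m.
Combining orthogonally: (0.0110574² + 0.00412607²)^½ ≈ 0.0118021 m.
That is 0.0118021 m = 1.1802 cm.

1.18 centimetres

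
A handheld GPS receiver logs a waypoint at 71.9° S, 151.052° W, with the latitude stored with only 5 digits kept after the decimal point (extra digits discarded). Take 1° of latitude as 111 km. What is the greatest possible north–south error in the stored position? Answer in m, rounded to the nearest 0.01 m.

Truncating at 5 decimal places can drop up to a full unit in the last place, so the latitude may be off by as much as 1e-05°.
North–south distance: 1e-05° × 111000 m/° = 1.11 m.

1.11 m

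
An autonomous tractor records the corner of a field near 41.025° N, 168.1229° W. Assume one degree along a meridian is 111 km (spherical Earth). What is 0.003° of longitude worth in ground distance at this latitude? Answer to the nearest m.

At 41.025° a degree of longitude is 111000 × cos 41.025° ≈ 83741 m, so 0.003° corresponds to 251.223 m.

251 m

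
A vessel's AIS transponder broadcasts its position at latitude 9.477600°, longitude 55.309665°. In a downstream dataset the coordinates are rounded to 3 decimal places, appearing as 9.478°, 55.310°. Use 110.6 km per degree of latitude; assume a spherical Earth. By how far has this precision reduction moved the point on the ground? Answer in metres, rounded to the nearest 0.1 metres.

57.4 metres

The latitude changed by -0.000400° and the longitude by -0.000335°.
North–south shift: -0.000400 × 110600 = -44.24 m.
East–west at this latitude: -0.000335° × 110600 × cos 9.478° ≈ -0.000335 × 109090 = -36.5452 m.
Distance: √(44.24² + 36.5452²) ≈ 57.3823 m.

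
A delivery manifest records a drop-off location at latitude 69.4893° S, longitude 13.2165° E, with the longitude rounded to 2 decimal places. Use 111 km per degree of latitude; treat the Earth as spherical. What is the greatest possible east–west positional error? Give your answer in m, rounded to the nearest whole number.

Rounding to 2 decimal places leaves the longitude within ±0.005° of the true value.
Parallels shrink by cos φ, so at 69.4893° a degree of longitude is 111000 × 0.3504 ≈ 38892.4 m.
Maximum E–W displacement: 0.005 × 38892.4 = 194.462 m.

194 m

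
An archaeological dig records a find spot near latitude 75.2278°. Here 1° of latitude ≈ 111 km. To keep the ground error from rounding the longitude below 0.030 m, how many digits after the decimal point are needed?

6 decimal places

At 75.2278° one degree of longitude covers 111000 × cos 75.2278° ≈ 111000 × 0.2550 ≈ 28302.4 m.
N decimal places → at most half a unit in the last place, 0.5 × 10⁻ᴺ° = 28302.4/2 × 10⁻ᴺ m.
Setting 14151.2 × 10⁻ᴺ ≤ 0.030 gives 10ᴺ ≥ 4.717e+05, i.e. N ≥ 5.67.
N = 5 would give 0.142 m (too coarse); N = 6 gives 0.0142 m ≤ 0.030 m.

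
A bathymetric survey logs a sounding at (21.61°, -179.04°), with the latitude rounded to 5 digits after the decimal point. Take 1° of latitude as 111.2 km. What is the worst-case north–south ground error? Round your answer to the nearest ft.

Rounding to 5 decimal places leaves the latitude within ±5e-06° of the true value.
So the N–S error is at most 5e-06 × 111200 = 0.556 m.
In feet: 0.556 m ÷ 0.3048 ≈ 1.8241 ft.

2 ft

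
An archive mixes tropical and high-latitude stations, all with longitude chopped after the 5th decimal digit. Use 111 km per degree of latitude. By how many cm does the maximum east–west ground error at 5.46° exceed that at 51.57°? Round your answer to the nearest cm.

Truncating at 5 decimal places can drop up to a full unit in the last place, so the longitude may be off by as much as 1e-05°.
At 5.46°: 1e-05° × 111000 × cos 5.46° = 1e-05 × 111000 × 0.9955 ≈ 1.105 m.
At 51.57°: 1e-05° × 111000 × cos 51.57° = 1e-05 × 111000 × 0.6216 ≈ 0.68993 m.
So the lower-latitude error exceeds the higher by 1.105 − 0.68993 = 0.41503 m.
That is 0.415034 m = 41.503 cm.

42 cm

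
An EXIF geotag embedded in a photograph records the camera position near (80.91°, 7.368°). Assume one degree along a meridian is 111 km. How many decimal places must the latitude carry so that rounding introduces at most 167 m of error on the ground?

One degree of latitude covers 111000 m.
N decimal places → at most half a unit in the last place, 0.5 × 10⁻ᴺ° = 111000/2 × 10⁻ᴺ m.
Setting 55500 × 10⁻ᴺ ≤ 167 gives 10ᴺ ≥ 332.3, i.e. N ≥ 2.52.
At 2 places the error can reach 555 m, but 3 places keeps it to 55.5 m.

3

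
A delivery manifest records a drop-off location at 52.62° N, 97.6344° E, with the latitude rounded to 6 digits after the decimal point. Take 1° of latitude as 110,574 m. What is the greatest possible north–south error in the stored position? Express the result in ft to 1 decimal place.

0.2 ft

Rounding to 6 decimal places leaves the latitude within ±5e-07° of the true value.
Along the meridian that is 5e-07° × 110574 m/° = 0.055287 m.
In feet: 0.055287 m ÷ 0.3048 ≈ 0.18139 ft.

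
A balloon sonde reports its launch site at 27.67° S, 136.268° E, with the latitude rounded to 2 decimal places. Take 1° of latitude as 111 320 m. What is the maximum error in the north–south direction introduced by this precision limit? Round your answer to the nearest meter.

Rounding to 2 decimal places leaves the latitude within ±0.005° of the true value.
Along the meridian that is 0.005° × 111320 m/° = 556.6 m.

557 meters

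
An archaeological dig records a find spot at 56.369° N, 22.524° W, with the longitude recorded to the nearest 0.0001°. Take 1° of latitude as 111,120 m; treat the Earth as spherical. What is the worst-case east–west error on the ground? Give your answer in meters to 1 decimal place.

3.1 meters

Rounding to 4 decimal places leaves the longitude within ±5e-05° of the true value.
One degree of longitude at 56.369° is 111120 × cos 56.369° ≈ 111120 × 0.5538 = 61542.9 m.
So at most 5e-05° × 61542.9 ≈ 3.07715 m east–west.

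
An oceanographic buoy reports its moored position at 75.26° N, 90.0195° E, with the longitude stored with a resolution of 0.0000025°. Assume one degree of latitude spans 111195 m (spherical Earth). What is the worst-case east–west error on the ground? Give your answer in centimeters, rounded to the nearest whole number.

4 centimeters

With a 0.0000025° grid the true value lies within half a step, ±0.0000025°/2 = ±1.25e-06°, of the stored one.
Parallels shrink by cos φ, so at 75.26° a degree of longitude is 111195 × 0.2544 ≈ 28291.7 m.
So at most 1.25e-06° × 28291.7 ≈ 0.0353646 m east–west.
That is 0.0353646 m = 3.5365 cm.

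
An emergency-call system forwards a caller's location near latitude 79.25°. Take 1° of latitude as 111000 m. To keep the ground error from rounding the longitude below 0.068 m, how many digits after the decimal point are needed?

6 decimal places

At 79.25° one degree of longitude covers 111000 × cos 79.25° ≈ 111000 × 0.1865 ≈ 20704.2 m.
Rounding to N decimal places gives at most 0.5 × 10⁻ᴺ degrees of error, i.e. 0.5 × 10⁻ᴺ × 20704.2 m.
Need 0.5 × 20704.2 × 10⁻ᴺ ≤ 0.068 → 10⁻ᴺ ≤ 6.569e-06, so N ≥ 5.18.
So 6 decimal places suffice (0.0104 m); 5 would allow up to 0.104 m.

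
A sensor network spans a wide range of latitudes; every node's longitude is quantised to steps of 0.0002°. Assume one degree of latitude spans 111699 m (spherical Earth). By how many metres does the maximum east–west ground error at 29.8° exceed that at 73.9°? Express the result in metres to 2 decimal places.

With a 0.0002° grid the true value lies within half a step, ±0.0002°/2 = ±0.0001°, of the stored one.
At 29.8°: 0.0001° × 111699 × cos 29.8° = 0.0001 × 111699 × 0.8678 ≈ 9.6929 m.
Error at 73.9° = 0.0001° × 111699 × cos 73.9° ≈ 11.17 × 0.2773 = 3.0976 m.
Difference: 9.6929 − 3.0976 = 6.5953 m.

6.60 metres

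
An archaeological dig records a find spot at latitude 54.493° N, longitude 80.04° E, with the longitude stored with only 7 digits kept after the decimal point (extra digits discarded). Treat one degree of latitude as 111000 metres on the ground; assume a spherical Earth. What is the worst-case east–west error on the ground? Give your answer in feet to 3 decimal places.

0.021 feet

Truncating at 7 decimal places can drop up to a full unit in the last place, so the longitude may be off by as much as 1e-07°.
One degree of longitude at 54.493° is 111000 × cos 54.493° ≈ 111000 × 0.5808 = 64469.1 m.
East–west error: 1e-07° × 64469.1 m/° ≈ 0.00644691 m.
In feet: 0.00644691 m ÷ 0.3048 ≈ 0.021151 ft.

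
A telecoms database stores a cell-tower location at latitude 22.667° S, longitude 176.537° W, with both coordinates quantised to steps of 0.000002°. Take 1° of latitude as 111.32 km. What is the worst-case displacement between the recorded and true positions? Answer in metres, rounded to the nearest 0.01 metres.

With a 0.000002° grid the true value lies within half a step, ±0.000002°/2 = ±1e-06°, of the stored one.
N–S: 1e-06° × 111320 m/° = 0.11132 m.
E–W at 22.667°: 1e-06° × 111320 × cos 22.667° = 1e-06 × 111320 × 0.9228 ≈ 0.102722 m.
Worst case both components are at the extreme and orthogonal: √(0.11132² + 0.102722²) ≈ 0.151472 m.

0.15 metres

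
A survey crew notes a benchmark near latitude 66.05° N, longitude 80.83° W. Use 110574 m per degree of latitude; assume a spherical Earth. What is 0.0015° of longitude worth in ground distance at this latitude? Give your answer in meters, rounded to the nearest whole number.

At 66.05° a degree of longitude is 110574 × cos 66.05° ≈ 44886.3 m, so 0.0015° corresponds to 67.3295 m.

67 meters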